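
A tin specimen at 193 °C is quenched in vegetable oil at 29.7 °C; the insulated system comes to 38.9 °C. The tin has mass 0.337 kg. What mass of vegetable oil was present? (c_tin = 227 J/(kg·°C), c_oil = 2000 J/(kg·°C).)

m ≈ 0.641 kg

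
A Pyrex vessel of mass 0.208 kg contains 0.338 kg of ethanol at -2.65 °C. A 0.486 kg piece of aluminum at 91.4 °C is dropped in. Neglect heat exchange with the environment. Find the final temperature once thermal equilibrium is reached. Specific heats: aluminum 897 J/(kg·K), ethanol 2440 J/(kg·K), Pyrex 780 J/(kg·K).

T_f ≈ 26.2 °C

Conservation of energy gives ΣQ = 0:
0.486*897*(T − 91.4) + 0.338*2440*(T − (-2.65)) + 0.208*780*(T − (-2.65)) = 0
(435.94 + 824.72 + 162.24) T = 435.94*91.4 + 824.72*(-2.65) + 162.24*(-2.65)
T ≈ 26.16 °C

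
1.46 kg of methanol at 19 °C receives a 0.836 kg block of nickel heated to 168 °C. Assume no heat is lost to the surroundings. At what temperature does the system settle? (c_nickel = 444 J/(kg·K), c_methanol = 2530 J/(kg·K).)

T_f ≈ 32.6 °C

Heat lost by the nickel equals heat gained by the methanol:
0.836·444·(168 − T) = 1.46·2530·(T − 19)
371.18(168 − T) = 3693.8(T − 19)
4065 T = 132541  ⇒  T ≈ 32.61 °C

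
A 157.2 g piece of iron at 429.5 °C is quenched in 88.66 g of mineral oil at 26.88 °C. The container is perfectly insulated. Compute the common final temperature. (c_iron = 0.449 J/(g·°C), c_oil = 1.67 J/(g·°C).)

T_f ≈ 156.9 °C

Heat lost by the iron equals heat gained by the oil:
157.2×0.449×(429.5 − T) = 88.66×1.67×(T − 26.88)
70.58(429.5 − T) = 148.06(T − 26.88)
218.64 T = 34295  ⇒  T ≈ 156.85 °C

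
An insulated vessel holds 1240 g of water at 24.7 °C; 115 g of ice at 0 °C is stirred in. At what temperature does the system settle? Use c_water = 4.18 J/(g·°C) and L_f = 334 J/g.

T_f ≈ 15.8 °C

Conservation of energy gives ΣQ = 0:
melt ice: 115×334 = 38410; meltwater 0→T: 115×4.18×T = 480.7 T; water cools: 1240×4.18×(T − 24.7) = 5183.2(T − 24.7)
5663.9 T = 128025 − 38410 = 89615
T ≈ 15.82 °C. Since T > 0 °C, the all-ice-melts assumption holds.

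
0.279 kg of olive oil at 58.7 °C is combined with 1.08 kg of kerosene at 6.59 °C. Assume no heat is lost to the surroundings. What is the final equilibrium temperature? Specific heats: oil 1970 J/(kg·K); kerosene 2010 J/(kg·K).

T_f ≈ 17.1 °C

Net heat exchanged in the isolated system is zero:
0.279×1970×(T − 58.7) + 1.08×2010×(T − 6.59) = 0
2720.4 T = 46569
T = 46569 / 2720.4 = 17.1 °C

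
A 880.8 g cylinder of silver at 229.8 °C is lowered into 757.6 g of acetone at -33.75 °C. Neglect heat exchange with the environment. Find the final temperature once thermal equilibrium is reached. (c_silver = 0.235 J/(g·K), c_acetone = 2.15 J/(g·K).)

T_f ≈ -4.0 °C

Set heat shed by the hot body equal to heat absorbed by the cold body:
880.8×0.235×(229.8 − T) = 757.6×2.15×(T − (-33.75))
206.99(229.8 − T) = 1628.8(T − (-33.75))
1835.8 T = -7407.5  ⇒  T ≈ -4.03 °C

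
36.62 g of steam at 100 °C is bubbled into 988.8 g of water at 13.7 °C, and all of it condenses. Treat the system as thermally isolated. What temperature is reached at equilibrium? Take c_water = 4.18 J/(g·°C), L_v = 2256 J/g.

Setting the total heat transfer to zero:
steam→water at 100 °C releases m L_v = 36.62·2256 = 82615
  condensate cools 100→T: 36.62·4.18·(T − 100) = 153.07(T − 100)
  water warms: 988.8·4.18·(T − 13.7) = 4133.2(T − 13.7)
4286.3 T = 82615 + 15307 + 56625 = 154547
T ≈ 36.06 °C (< 100 °C, so full condensation is consistent).

T_f ≈ 36.1 °C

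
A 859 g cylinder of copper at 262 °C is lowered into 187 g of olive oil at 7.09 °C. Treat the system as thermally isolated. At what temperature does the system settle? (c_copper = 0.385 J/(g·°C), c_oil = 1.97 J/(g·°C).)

Set heat shed by the hot body equal to heat absorbed by the cold body:
859×0.385×(262 − T) = 187×1.97×(T − 7.09)
330.72(262 − T) = 368.39(T − 7.09)
699.11 T = 89259  ⇒  T ≈ 127.68 °C

T_f ≈ 127.7 °C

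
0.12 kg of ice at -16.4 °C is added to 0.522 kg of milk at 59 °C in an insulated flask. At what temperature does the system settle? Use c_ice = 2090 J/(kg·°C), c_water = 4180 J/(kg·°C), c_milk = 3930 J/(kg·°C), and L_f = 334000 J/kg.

T_f ≈ 30.1 °C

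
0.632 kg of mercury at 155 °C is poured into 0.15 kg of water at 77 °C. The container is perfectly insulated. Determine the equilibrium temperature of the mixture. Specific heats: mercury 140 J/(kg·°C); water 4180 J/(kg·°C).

T_f ≈ 86.6 °C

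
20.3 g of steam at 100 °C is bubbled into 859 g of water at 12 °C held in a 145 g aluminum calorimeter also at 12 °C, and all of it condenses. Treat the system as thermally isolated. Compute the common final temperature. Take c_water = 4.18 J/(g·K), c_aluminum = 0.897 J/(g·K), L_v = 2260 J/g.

Sum of m c ΔT and latent-heat terms is zero:
steam→water at 100 °C releases m L_v = 20.3·2260 = 45878
  condensate cools 100→T: 20.3·4.18·(T − 100) = 84.85(T − 100)
  original water: 3590.6(T − 12)
  cup: 130.06(T − 12)
3805.5 T = 45878 + 8485.4 + 44648 = 99012
T ≈ 26.02 °C — below 100 °C, confirming all the steam condensed.

T_f ≈ 26.0 °C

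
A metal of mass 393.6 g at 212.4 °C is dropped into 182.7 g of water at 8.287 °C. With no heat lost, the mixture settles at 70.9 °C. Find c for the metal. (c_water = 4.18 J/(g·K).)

m_s c (T_s − T_f) = m_water c_water (T_f − T_0):
393.6×c×(212.4 − 70.9) = 182.7×4.18×(70.9 − 8.287)
55694 c = 47817  ⇒  c ≈ 0.8586 J/(g·K)

c ≈ 0.859 J/(g·K)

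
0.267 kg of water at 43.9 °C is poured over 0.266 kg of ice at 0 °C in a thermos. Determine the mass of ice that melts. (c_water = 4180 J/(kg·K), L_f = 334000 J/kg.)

Cooling the water to 0 °C releases 0.267·4180·43.9 = 48995 J.
To melt every bit of ice: 0.266·334000 = 88844 J.
Since 48995 < 88844 J, not all the ice melts; equilibrium is at 0 °C.
m_melted·334000 = 48995  ⇒  m_melted ≈ 0.1467 kg.

m_melted ≈ 0.147 kg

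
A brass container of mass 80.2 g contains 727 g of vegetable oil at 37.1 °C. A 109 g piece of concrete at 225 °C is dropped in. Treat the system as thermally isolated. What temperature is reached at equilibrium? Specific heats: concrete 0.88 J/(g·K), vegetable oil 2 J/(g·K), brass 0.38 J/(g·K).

With ΣQ=0 the equilibrium temperature is the m·c-weighted mean:
T_f = (95.92·225 + 1454·37.1 + 30.48·37.1) / (95.92 + 1454 + 30.48)
    = 76656 / 1580.4 ≈ 48.50 °C

T_f ≈ 48.5 °C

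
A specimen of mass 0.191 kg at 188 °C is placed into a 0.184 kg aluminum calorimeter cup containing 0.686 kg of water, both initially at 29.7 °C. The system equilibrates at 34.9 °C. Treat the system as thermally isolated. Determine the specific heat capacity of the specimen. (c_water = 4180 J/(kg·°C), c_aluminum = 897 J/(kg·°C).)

Heat gained plus heat lost sum to zero:
0.191·c·(34.9 − 188) + 0.686·4180·(34.9 − 29.7) + 0.184·897·(34.9 − 29.7) = 0
-29.24 c = -15769
c = -15769/-29.24 ≈ 539.3 J/(kg·°C)

c ≈ 539 J/(kg·°C)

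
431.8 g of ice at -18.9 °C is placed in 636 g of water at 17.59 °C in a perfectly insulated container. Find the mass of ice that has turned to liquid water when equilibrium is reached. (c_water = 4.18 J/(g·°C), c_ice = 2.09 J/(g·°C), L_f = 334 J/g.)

Water can give up m c ΔT = 636×4.18×17.59 = 46763 J before reaching 0 °C.
Of that, 431.8×2.09×18.9 = 17057 J goes to bring the ice to 0 °C, leaving 29706 J.
Fully melting the ice requires m_ice L_f = 431.8×334 = 144221 J.
Since 29706 < 144221 J, not all the ice melts; equilibrium is at 0 °C.
Mass melted = 29706/334 ≈ 88.94 g.

m_melted ≈ 88.9 g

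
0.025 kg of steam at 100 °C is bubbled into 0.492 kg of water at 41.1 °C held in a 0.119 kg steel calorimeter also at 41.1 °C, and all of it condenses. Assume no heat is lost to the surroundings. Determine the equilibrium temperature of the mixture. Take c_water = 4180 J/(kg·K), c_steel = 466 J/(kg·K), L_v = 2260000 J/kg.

T_f ≈ 69.4 °C

Sum of m c ΔT and latent-heat terms is zero:
condense steam: −0.025·2260000 = −56500
  condensate cools 100→T: 0.025·4180·(T − 100) = 104.5(T − 100)
  original water: 2056.6(T − 41.1)
  cup: 55.45(T − 41.1)
2216.5 T = 56500 + 10450 + 86804 = 153754
T ≈ 69.37 °C, under the boiling point, so the assumption holds.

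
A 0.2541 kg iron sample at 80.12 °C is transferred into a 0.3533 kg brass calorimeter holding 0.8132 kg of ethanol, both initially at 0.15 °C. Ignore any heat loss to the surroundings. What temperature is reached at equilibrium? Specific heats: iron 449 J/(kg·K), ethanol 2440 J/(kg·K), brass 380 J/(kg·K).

T_f = Σ m_i c_i T_i / Σ m_i c_i:
T_f = (114.09×80.12 + 1984.2×0.15 + 134.25×0.15) / (114.09 + 1984.2 + 134.25)
    = 9458.7 / 2232.6 ≈ 4.24 °C

T_f ≈ 4.2 °C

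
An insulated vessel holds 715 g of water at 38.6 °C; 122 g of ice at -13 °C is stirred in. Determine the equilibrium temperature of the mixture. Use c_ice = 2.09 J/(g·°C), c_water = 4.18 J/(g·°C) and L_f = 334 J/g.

T_f ≈ 20.4 °C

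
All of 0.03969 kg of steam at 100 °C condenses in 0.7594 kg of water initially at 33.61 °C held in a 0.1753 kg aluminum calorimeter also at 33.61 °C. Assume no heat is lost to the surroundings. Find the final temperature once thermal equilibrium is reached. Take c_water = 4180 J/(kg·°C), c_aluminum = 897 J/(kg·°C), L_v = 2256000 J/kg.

T_f ≈ 62.4 °C

Let T be the final temperature. ΣQ_i = 0:
latent heat released on condensation: 0.03969×2256000 = 89541
  condensate cools 100→T: 0.03969×4180×(T − 100) = 165.9(T − 100)
  original water: 3174.3(T − 33.61)
  cup: 157.24(T − 33.61)
3497.4 T = 89541 + 16590 + 111973 = 218104
T ≈ 62.36 °C — below 100 °C, confirming all the steam condensed.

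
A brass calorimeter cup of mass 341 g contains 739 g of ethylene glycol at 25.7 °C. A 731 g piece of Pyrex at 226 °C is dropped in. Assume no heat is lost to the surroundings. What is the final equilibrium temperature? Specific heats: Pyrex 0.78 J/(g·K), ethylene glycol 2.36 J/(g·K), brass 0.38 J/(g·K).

Taking heat into each body as positive, Σ m c ΔT = 0:
731·0.78·(T − 226) + 739·2.36·(T − 25.7) + 341·0.38·(T − 25.7) = 0
570.18(T − 226) + 1744(T − 25.7) + 129.58(T − 25.7) = 0
(570.18 + 1744 + 129.58) T = 570.18·226 + 1744·25.7 + 129.58·25.7
T = 177013 / 2443.8 = 72.4 °C

T_f ≈ 72.4 °C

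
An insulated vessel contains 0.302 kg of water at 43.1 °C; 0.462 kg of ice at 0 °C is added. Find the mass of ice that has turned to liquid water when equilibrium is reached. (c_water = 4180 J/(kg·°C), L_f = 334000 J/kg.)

Water can give up m c ΔT = 0.302×4180×43.1 = 54408 J before reaching 0 °C.
Fully melting the ice requires m_ice L_f = 0.462×334000 = 154308 J.
Since 54408 < 154308 J, not all the ice melts; equilibrium is at 0 °C.
Mass melted = 54408/334000 ≈ 0.1629 kg.

m_melted ≈ 0.163 kg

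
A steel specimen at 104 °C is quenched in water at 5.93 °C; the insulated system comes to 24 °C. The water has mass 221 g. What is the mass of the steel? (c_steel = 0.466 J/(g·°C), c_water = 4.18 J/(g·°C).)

m ≈ 448 g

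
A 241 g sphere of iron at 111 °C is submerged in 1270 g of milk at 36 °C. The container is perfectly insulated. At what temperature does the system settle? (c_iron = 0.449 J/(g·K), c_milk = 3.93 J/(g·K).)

|Q_iron| = |Q_milk|:
241·0.449·(111 − T) = 1270·3.93·(T − 36)
108.21(111 − T) = 4991.1(T − 36)
5099.3 T = 191691  ⇒  T ≈ 37.59 °C

T_f ≈ 37.6 °C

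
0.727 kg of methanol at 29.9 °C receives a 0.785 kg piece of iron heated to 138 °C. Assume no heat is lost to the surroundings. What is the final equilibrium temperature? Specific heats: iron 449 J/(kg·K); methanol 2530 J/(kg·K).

Heat gained plus heat lost sum to zero:
0.785*449*(T − 138) + 0.727*2530*(T − 29.9) = 0
2191.8 T = 103636
T = 103636/2191.8 ≈ 47.28 °C

T_f ≈ 47.3 °C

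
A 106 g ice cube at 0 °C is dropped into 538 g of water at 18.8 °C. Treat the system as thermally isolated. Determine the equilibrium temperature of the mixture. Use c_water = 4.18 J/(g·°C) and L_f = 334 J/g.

Heat gained plus heat lost sum to zero:
melt ice: 106·334 = 35404
  meltwater 0→T: 106·4.18·T = 443.08 T
  water: 2248.8(T − 18.8)
2691.9 T = 42278 − 35404 = 6874.2
T ≈ 2.55 °C — above 0 °C, consistent with complete melting.

T_f ≈ 2.6 °C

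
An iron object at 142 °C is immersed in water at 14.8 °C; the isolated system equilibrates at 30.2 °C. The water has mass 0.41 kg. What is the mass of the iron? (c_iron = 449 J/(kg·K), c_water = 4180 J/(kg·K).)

m ≈ 0.526 kg

Heat lost by the iron = heat gained by the water:
m·449·(142 − 30.2) = 0.41·4180·(30.2 − 14.8)
50198 m = 26393  ⇒  m ≈ 0.5258 kg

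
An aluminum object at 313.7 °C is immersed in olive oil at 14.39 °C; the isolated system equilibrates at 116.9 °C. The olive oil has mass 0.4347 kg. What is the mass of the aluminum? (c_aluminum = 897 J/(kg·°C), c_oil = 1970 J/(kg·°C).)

m ≈ 0.497 kg

Setting the total heat transfer to zero:
m·897·(116.9 − 313.7) + 0.4347·1970·(116.9 − 14.39) = 0
-176530 m = -87785
m = -87785/-176530 ≈ 0.4973 kg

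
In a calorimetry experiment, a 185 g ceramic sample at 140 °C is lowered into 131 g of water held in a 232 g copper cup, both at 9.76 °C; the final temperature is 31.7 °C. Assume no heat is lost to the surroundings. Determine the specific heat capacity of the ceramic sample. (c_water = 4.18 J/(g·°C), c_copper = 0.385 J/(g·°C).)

c ≈ 0.697 J/(g·°C)

Setting the total heat transfer to zero:
185×c×(31.7 − 140) + 131×4.18×(31.7 − 9.76) + 232×0.385×(31.7 − 9.76) = 0
-20036 c = -13974
c = -13974/-20036 ≈ 0.6974 J/(g·°C)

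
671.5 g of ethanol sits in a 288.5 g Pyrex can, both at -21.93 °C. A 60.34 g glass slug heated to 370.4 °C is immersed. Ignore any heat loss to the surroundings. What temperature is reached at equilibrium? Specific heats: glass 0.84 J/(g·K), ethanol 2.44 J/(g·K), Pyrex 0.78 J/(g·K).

T_f ≈ -11.5 °C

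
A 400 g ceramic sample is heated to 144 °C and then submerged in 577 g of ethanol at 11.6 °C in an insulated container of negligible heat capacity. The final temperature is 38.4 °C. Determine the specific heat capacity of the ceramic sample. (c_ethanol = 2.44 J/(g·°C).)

Taking heat into each body as positive, Σ m c ΔT = 0:
400×c×(38.4 − 144) + 577×2.44×(38.4 − 11.6) = 0
-42240 c = -37731
c = -37731/-42240 ≈ 0.8933 J/(g·°C)

c ≈ 0.893 J/(g·°C)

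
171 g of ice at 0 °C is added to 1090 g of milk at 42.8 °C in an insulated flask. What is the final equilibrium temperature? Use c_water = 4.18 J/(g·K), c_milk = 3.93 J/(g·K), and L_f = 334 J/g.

T_f ≈ 25.3 °C

Let T be the final temperature. ΣQ_i = 0:
latent heat to melt: 171·334 = 57114
  warm the meltwater: 714.78 T
  milk: 4283.7(T − 42.8)
4998.5 T = 183342 − 57114 = 126228
T ≈ 25.25 °C. Since T > 0 °C, the all-ice-melts assumption holds.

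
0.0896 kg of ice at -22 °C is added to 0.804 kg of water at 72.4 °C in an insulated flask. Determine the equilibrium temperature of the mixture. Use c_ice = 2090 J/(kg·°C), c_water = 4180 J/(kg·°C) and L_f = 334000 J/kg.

T_f ≈ 56.0 °C

Conservation of energy gives ΣQ = 0:
warm ice to 0 °C: 0.0896·2090·(0 − (-22)) = 4119.8
  latent heat to melt: 0.0896·334000 = 29926
  warm the meltwater: 374.53 T
  water cools: 0.804·4180·(T − 72.4) = 3360.7(T − 72.4)
3735.2 T = 243316 − 34046 = 209270
T ≈ 56.03 °C — above 0 °C, consistent with complete melting.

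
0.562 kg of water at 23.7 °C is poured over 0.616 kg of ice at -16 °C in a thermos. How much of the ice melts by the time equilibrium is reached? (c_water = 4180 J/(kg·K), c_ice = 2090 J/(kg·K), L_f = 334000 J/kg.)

m_melted ≈ 0.105 kg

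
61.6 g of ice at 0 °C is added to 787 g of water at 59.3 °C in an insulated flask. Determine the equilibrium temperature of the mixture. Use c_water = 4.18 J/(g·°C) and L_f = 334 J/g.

Heat gained plus heat lost sum to zero:
latent heat to melt: 61.6×334 = 20574; warm the meltwater: 257.49 T; water cools: 787×4.18×(T − 59.3) = 3289.7(T − 59.3)
3547.1 T = 195077 − 20574 = 174502
T ≈ 49.20 °C (positive, so assuming full melt was valid).

T_f ≈ 49.2 °C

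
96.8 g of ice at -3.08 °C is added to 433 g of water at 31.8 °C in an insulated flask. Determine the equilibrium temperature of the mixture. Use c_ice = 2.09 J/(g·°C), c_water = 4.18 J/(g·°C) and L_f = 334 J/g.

T_f ≈ 11.1 °C

Taking heat into each body as positive, Σ m c ΔT = 0:
warm ice to 0 °C: 96.8×2.09×(0 − (-3.08)) = 623.12; melt ice: 96.8×334 = 32331; warm the meltwater: 404.62 T; water: 1809.9(T − 31.8)
2214.6 T = 57556 − 32954 = 24602
T ≈ 11.11 °C. Since T > 0 °C, the all-ice-melts assumption holds.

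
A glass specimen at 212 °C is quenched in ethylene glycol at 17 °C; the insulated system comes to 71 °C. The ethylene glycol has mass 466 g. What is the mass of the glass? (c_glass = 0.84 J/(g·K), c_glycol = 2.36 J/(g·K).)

m ≈ 501 g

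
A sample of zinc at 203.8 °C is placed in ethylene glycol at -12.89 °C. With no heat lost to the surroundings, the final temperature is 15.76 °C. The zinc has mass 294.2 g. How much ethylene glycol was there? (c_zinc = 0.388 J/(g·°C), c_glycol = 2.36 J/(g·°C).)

Heat lost by the zinc = heat gained by the glycol:
294.2×0.388×(203.8 − 15.76) = m×2.36×(15.76 − (-12.89))
67.61 m = 21465  ⇒  m ≈ 317.5 g

m ≈ 317 g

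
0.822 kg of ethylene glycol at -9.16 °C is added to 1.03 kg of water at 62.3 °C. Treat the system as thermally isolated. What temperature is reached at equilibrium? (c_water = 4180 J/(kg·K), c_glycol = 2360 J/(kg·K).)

Net heat exchanged in the isolated system is zero:
1.03×4180×(T − 62.3) + 0.822×2360×(T − (-9.16)) = 0
(4305.4 + 1939.9) T = 4305.4×62.3 + 1939.9×(-9.16)
T = 250457/6245.3 ≈ 40.10 °C

T_f ≈ 40.1 °C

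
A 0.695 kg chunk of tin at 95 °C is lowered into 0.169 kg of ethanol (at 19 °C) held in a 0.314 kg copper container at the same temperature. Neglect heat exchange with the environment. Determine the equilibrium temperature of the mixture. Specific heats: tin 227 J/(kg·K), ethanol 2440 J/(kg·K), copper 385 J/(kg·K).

T_f ≈ 36.4 °C

Net heat exchanged in the isolated system is zero:
0.695×227×(T − 95) + 0.169×2440×(T − 19) + 0.314×385×(T − 19) = 0
157.76(T − 95) + 412.36(T − 19) + 120.89(T − 19) = 0
(157.76 + 412.36 + 120.89) T = 157.76×95 + 412.36×19 + 120.89×19
T = 25119 / 691.01 = 36.4 °C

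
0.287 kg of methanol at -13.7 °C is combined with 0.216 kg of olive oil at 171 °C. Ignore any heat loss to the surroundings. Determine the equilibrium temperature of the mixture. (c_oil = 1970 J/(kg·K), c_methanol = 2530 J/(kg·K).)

Conservation of energy gives ΣQ = 0:
0.216×1970×(T − 171) + 0.287×2530×(T − (-13.7)) = 0
425.52(T − 171) + 726.11(T − (-13.7)) = 0
1151.6 T = 62816
T ≈ 54.55 °C

T_f ≈ 54.5 °C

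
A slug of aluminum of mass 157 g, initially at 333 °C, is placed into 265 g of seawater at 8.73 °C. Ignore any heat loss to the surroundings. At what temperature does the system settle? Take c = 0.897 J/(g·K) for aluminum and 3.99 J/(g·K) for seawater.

T_f ≈ 46.8 °C

Heat gained plus heat lost sum to zero:
157·0.897·(T − 333) + 265·3.99·(T − 8.73) = 0
140.83(T − 333) + 1057.4(T − 8.73) = 0
(140.83 + 1057.4) T = 140.83·333 + 1057.4·8.73
T ≈ 46.84 °C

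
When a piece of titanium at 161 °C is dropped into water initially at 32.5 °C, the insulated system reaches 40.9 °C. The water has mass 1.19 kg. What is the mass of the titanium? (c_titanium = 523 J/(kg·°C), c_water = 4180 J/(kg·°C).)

|Q_titanium| = |Q_water|:
m·523·(161 − 40.9) = 1.19·4180·(40.9 − 32.5)
62812 m = 41783  ⇒  m ≈ 0.6652 kg

m ≈ 0.665 kg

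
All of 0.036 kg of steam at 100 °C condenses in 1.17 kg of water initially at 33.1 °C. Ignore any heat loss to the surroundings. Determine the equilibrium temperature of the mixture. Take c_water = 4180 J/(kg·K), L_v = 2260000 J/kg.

Energy balance with sensible and latent terms:
latent heat released on condensation: 0.036×2260000 = 81360; condensed water 100 °C→T: 150.48(T − 100); original water: 4890.6(T − 33.1)
5041.1 T = 81360 + 15048 + 161879 = 258287
T ≈ 51.24 °C (< 100 °C, so full condensation is consistent).

T_f ≈ 51.2 °C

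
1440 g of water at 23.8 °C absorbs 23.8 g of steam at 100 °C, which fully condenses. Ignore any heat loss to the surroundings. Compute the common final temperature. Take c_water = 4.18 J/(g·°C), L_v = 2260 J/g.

Net heat exchanged in the isolated system is zero:
latent heat released on condensation: 23.8×2260 = 53788; condensed water 100 °C→T: 99.48(T − 100); water warms: 1440×4.18×(T − 23.8) = 6019.2(T − 23.8)
6118.7 T = 53788 + 9948.4 + 143257 = 206993
T ≈ 33.83 °C (< 100 °C, so full condensation is consistent).

T_f ≈ 33.8 °C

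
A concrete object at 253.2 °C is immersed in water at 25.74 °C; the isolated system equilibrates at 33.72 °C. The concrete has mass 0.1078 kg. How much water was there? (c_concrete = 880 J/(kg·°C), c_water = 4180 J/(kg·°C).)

m ≈ 0.624 kg

Energy conservation, ΣQ = 0:
0.1078×880×(33.72 − 253.2) + m×4180×(33.72 − 25.74) = 0
33356 m = 20821
m = 20821/33356 ≈ 0.6242 kg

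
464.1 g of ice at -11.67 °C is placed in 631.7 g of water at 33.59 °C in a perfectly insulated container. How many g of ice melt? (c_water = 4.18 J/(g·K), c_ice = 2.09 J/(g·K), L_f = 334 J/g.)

m_melted ≈ 232 g

Cooling the water to 0 °C releases 631.7×4.18×33.59 = 88695 J.
Warming the ice to 0 °C takes 464.1×2.09×11.67 = 11320 J, leaving 77375 J for melting.
Fully melting the ice requires m_ice L_f = 464.1×334 = 155009 J.
77375 J < 155009 J, so only part of the ice melts and the system sits at 0 °C.
Mass melted = 77375/334 ≈ 231.7 g.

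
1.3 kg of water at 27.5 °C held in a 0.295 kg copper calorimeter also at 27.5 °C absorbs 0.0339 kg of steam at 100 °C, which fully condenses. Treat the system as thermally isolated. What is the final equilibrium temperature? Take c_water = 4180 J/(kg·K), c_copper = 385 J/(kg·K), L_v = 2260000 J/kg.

Energy conservation, ΣQ = 0:
condense steam: −0.0339·2260000 = −76614; condensed water 100 °C→T: 141.7(T − 100); water warms: 1.3·4180·(T − 27.5) = 5434(T − 27.5); cup: 113.57(T − 27.5)
5689.3 T = 76614 + 14170 + 152558 = 243343
T ≈ 42.77 °C, under the boiling point, so the assumption holds.

T_f ≈ 42.8 °C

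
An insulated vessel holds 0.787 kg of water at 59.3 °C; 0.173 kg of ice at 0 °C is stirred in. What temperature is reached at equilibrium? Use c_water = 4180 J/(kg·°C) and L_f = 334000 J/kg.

T_f ≈ 34.2 °C

Energy conservation, ΣQ = 0:
latent heat to melt: 0.173×334000 = 57782; meltwater 0→T: 0.173×4180×T = 723.14 T; water cools: 0.787×4180×(T − 59.3) = 3289.7(T − 59.3)
4012.8 T = 195077 − 57782 = 137295
T ≈ 34.21 °C (positive, so assuming full melt was valid).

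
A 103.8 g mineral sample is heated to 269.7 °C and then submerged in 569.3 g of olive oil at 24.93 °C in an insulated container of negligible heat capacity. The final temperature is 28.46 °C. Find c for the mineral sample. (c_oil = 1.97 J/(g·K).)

Setting the total heat transfer to zero:
103.8·c·(28.46 − 269.7) + 569.3·1.97·(28.46 − 24.93) = 0
-25041 c = -3959
c = -3959/-25041 ≈ 0.1581 J/(g·K)

c ≈ 0.158 J/(g·K)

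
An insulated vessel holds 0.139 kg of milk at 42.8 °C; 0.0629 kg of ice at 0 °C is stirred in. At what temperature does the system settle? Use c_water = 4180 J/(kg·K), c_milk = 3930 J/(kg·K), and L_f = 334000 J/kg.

Energy balance with sensible and latent terms:
melt ice: 0.0629×334000 = 21009; meltwater 0→T: 0.0629×4180×T = 262.92 T; milk: 546.27(T − 42.8)
809.19 T = 23380 − 21009 = 2371.8
T ≈ 2.93 °C — above 0 °C, consistent with complete melting.

T_f ≈ 2.9 °C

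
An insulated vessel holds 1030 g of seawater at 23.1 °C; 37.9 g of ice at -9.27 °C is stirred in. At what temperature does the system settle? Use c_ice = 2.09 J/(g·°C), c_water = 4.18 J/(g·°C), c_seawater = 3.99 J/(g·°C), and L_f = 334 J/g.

Energy conservation, ΣQ = 0:
ice -9.27→0 °C: 37.9·2.09·9.27 = 734.29
  fusion: m_ice L_f = 37.9·334 = 12659
  meltwater 0→T: 37.9·4.18·T = 158.42 T
  seawater: 4109.7(T − 23.1)
4268.1 T = 94934 − 13393 = 81541
T ≈ 19.10 °C (positive, so assuming full melt was valid).

T_f ≈ 19.1 °C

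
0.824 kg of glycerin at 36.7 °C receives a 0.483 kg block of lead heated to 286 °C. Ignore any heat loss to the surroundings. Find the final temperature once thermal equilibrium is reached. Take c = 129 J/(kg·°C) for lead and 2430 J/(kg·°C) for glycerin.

T_f ≈ 44.2 °C

T_f = Σ m_i c_i T_i / Σ m_i c_i:
T_f = (62.31*286 + 2002.3*36.7) / (62.31 + 2002.3)
    = 91305 / 2064.6 ≈ 44.22 °C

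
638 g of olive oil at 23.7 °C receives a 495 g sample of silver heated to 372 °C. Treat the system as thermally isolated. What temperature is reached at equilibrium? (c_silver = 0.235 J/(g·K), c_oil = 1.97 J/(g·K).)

Let T be the final temperature. ΣQ_i = 0:
495*0.235*(T − 372) + 638*1.97*(T − 23.7) = 0
116.32(T − 372) + 1256.9(T − 23.7) = 0
1373.2 T = 73060
T = 73060/1373.2 ≈ 53.21 °C

T_f ≈ 53.2 °C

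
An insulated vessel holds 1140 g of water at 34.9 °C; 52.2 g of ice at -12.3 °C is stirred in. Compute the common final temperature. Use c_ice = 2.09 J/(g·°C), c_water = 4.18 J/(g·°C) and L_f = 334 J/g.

T_f ≈ 29.6 °C

Conservation of energy gives ΣQ = 0:
ice -12.3→0 °C: 52.2·2.09·12.3 = 1341.9
  latent heat to melt: 52.2·334 = 17435
  warm the meltwater: 218.2 T
  water: 4765.2(T − 34.9)
4983.4 T = 166305 − 18777 = 147529
T ≈ 29.60 °C. Since T > 0 °C, the all-ice-melts assumption holds.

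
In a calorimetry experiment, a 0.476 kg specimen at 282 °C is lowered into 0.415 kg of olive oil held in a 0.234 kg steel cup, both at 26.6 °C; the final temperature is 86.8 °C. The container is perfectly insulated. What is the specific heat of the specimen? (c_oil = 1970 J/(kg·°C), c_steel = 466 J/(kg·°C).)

c ≈ 600 J/(kg·°C)

Energy conservation, ΣQ = 0:
0.476×c×(86.8 − 282) + 0.415×1970×(86.8 − 26.6) + 0.234×466×(86.8 − 26.6) = 0
-92.92 c = -55781
c = -55781/-92.92 ≈ 600.3 J/(kg·°C)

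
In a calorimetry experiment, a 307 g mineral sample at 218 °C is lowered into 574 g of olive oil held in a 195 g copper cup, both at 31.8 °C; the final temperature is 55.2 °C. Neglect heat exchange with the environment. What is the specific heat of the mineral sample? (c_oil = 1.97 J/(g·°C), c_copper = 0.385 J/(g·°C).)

c ≈ 0.565 J/(g·°C)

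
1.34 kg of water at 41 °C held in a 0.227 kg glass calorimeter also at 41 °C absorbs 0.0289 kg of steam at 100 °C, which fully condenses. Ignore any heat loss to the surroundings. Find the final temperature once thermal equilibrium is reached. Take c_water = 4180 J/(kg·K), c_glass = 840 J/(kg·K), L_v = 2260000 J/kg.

T_f ≈ 53.3 °C

Let T be the final temperature. ΣQ_i = 0:
condense steam: −0.0289·2260000 = −65314; condensate cools 100→T: 0.0289·4180·(T − 100) = 120.8(T − 100); water warms: 1.34·4180·(T − 41) = 5601.2(T − 41); glass cup: 0.227·840·(T − 41) = 190.68(T − 41)
5912.7 T = 65314 + 12080 + 237467 = 314861
T ≈ 53.25 °C (< 100 °C, so full condensation is consistent).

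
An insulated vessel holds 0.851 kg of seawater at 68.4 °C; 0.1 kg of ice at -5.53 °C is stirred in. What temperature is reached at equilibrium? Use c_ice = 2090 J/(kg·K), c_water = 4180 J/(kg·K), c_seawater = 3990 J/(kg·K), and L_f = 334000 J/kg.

Taking heat into each body as positive, Σ m c ΔT = 0:
warm ice to 0 °C: 0.1·2090·(0 − (-5.53)) = 1155.8
  latent heat to melt: 0.1·334000 = 33400
  warm the meltwater: 418 T
  seawater: 3395.5(T − 68.4)
3813.5 T = 232252 − 34556 = 197696
T ≈ 51.84 °C — above 0 °C, consistent with complete melting.

T_f ≈ 51.8 °C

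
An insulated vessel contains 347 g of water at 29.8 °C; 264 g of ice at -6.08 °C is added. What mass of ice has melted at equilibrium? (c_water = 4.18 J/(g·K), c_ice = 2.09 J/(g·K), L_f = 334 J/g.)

Water can give up m c ΔT = 347×4.18×29.8 = 43224 J before reaching 0 °C.
Of that, 264×2.09×6.08 = 3354.7 J goes to bring the ice to 0 °C, leaving 39869 J.
Fully melting the ice requires m_ice L_f = 264×334 = 88176 J.
Since 39869 < 88176 J, not all the ice melts; equilibrium is at 0 °C.
m_melted×334 = 39869  ⇒  m_melted ≈ 119.4 g.

m_melted ≈ 119 g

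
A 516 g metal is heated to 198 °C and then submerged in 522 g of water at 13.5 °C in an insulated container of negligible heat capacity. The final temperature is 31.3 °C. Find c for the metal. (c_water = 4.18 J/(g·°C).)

Net heat exchanged in the isolated system is zero:
516×c×(31.3 − 198) + 522×4.18×(31.3 − 13.5) = 0
-86017 c = -38839
c = -38839/-86017 ≈ 0.4515 J/(g·°C)

c ≈ 0.452 J/(g·°C)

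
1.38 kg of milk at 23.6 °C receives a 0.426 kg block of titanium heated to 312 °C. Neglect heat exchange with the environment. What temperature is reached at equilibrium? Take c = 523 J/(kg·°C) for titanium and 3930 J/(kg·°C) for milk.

T_f ≈ 35.0 °C

T_f = Σ m_i c_i T_i / Σ m_i c_i:
T_f = (222.8*312 + 5423.4*23.6) / (222.8 + 5423.4)
    = 197505 / 5646.2 ≈ 34.98 °C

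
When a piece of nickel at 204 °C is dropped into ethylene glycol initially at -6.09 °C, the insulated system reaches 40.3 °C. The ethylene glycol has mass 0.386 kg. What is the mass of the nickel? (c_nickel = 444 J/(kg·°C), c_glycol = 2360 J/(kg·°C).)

m ≈ 0.581 kg

Conservation of energy gives ΣQ = 0:
m×444×(40.3 − 204) + 0.386×2360×(40.3 − (-6.09)) = 0
-72683 m = -42259
m = -42259/-72683 ≈ 0.5814 kg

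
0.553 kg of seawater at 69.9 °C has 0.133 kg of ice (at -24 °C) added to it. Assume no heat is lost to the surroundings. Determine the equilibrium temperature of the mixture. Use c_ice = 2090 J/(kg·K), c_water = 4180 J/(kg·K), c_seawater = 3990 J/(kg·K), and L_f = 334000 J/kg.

Net heat exchanged in the isolated system is zero:
ice -24→0 °C: 0.133·2090·24 = 6671.3
  latent heat to melt: 0.133·334000 = 44422
  warm the meltwater: 555.94 T
  seawater cools: 0.553·3990·(T − 69.9) = 2206.5(T − 69.9)
2762.4 T = 154232 − 51093 = 103139
T ≈ 37.34 °C. Since T > 0 °C, the all-ice-melts assumption holds.

T_f ≈ 37.3 °C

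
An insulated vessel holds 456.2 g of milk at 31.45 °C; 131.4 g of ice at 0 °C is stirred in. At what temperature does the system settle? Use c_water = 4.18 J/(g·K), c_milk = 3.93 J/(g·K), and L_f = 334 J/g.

T_f ≈ 5.3 °C

Sum of m c ΔT and latent-heat terms is zero:
melt ice: 131.4×334 = 43888; meltwater 0→T: 131.4×4.18×T = 549.25 T; milk cools: 456.2×3.93×(T − 31.45) = 1792.9(T − 31.45)
2342.1 T = 56386 − 43888 = 12498
T ≈ 5.34 °C. Since T > 0 °C, the all-ice-melts assumption holds.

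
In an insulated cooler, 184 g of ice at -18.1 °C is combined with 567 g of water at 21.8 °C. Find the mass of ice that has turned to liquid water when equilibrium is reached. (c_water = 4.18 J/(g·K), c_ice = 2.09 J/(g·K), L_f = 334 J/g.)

Heat available from the water dropping to 0 °C: 567×4.18×21.8 = 51667 J.
Of that, 184×2.09×18.1 = 6960.5 J goes to bring the ice to 0 °C, leaving 44707 J.
To melt every bit of ice: 184×334 = 61456 J.
44707 J < 61456 J, so only part of the ice melts and the system sits at 0 °C.
Mass melted = 44707/334 ≈ 133.9 g.

m_melted ≈ 134 g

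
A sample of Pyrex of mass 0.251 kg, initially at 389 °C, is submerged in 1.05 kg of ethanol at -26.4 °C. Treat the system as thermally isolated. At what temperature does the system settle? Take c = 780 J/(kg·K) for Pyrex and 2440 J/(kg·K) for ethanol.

T_f ≈ 3.1 °C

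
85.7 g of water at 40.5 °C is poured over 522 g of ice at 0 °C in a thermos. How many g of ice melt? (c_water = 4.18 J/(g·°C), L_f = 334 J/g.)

Cooling the water to 0 °C releases 85.7×4.18×40.5 = 14508 J.
Melting all 522 g of ice would need 522×334 = 174348 J.
That's not enough to melt it all — equilibrium is at 0 °C with ice remaining.
Mass melted = 14508/334 ≈ 43.44 g.

m_melted ≈ 43.4 g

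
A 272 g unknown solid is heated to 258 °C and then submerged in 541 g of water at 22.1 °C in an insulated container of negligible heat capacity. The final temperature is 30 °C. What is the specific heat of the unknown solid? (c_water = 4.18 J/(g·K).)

c ≈ 0.288 J/(g·K)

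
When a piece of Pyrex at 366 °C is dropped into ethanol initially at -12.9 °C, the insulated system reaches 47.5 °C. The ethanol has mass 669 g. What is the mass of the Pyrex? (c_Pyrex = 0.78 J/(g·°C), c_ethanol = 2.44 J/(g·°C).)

m ≈ 397 g

Let T be the final temperature. ΣQ_i = 0:
m·0.78·(47.5 − 366) + 669·2.44·(47.5 − (-12.9)) = 0
-248.43 m = -98595
m = -98595/-248.43 ≈ 396.9 g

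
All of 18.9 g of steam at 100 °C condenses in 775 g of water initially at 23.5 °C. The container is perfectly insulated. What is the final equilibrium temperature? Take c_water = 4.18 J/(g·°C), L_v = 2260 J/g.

T_f ≈ 38.2 °C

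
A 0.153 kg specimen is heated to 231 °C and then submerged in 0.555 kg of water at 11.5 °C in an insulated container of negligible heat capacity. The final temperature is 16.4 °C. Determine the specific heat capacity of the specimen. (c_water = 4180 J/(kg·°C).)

c ≈ 346 J/(kg·°C)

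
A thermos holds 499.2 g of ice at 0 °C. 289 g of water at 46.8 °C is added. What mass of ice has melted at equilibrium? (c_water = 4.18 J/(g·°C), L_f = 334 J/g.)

m_melted ≈ 169 g

Water can give up m c ΔT = 289×4.18×46.8 = 56535 J before reaching 0 °C.
Melting all 499.2 g of ice would need 499.2×334 = 166733 J.
56535 J < 166733 J, so only part of the ice melts and the system sits at 0 °C.
m_melted×334 = 56535  ⇒  m_melted ≈ 169.3 g.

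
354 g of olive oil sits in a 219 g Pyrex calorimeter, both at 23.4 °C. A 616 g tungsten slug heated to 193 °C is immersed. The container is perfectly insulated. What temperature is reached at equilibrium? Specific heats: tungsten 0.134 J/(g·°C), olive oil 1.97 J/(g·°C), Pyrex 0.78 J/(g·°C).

T_f ≈ 38.1 °C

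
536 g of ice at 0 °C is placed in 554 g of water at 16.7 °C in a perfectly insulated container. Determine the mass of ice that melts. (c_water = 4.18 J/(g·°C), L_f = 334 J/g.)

m_melted ≈ 116 g

Water can give up m c ΔT = 554·4.18·16.7 = 38673 J before reaching 0 °C.
Fully melting the ice requires m_ice L_f = 536·334 = 179024 J.
Since 38673 < 179024 J, not all the ice melts; equilibrium is at 0 °C.
m_melted·334 = 38673  ⇒  m_melted ≈ 115.8 g.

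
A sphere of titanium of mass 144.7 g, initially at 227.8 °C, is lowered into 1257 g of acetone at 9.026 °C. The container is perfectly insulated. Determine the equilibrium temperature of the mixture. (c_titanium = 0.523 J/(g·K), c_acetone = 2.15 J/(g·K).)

T_f ≈ 15.0 °C

With ΣQ=0 the equilibrium temperature is the m·c-weighted mean:
T_f = (75.68*227.8 + 2702.5*9.026) / (75.68 + 2702.5)
    = 41633 / 2778.2 ≈ 14.99 °C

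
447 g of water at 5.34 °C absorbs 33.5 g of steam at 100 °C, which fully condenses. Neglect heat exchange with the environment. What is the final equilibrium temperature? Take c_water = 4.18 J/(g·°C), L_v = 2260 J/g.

T_f ≈ 49.6 °C

Heat gained plus heat lost sum to zero:
condense steam: −33.5×2260 = −75710; condensate cools 100→T: 33.5×4.18×(T − 100) = 140.03(T − 100); original water: 1868.5(T − 5.34)
2008.5 T = 75710 + 14003 + 9977.6 = 99691
T ≈ 49.63 °C — below 100 °C, confirming all the steam condensed.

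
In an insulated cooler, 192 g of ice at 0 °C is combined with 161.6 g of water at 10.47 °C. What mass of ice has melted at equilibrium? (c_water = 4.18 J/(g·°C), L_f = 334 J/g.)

m_melted ≈ 21.2 g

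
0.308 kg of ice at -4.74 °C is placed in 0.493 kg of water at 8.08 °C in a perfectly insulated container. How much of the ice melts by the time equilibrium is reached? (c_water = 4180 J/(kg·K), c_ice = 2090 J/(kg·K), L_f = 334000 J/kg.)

m_melted ≈ 0.0407 kg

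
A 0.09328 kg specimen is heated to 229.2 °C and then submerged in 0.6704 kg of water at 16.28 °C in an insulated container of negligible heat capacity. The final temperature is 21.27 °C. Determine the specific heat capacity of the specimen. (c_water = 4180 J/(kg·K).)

c ≈ 721 J/(kg·K)

Net heat exchanged in the isolated system is zero:
0.09328×c×(21.27 − 229.2) + 0.6704×4180×(21.27 − 16.28) = 0
-19.4 c = -13983
c = -13983/-19.4 ≈ 720.9 J/(kg·K)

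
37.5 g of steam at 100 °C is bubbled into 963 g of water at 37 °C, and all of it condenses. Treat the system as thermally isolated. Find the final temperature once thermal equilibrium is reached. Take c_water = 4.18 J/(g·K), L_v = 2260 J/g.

Let T be the final temperature. ΣQ_i = 0:
latent heat released on condensation: 37.5·2260 = 84750
  condensate cools 100→T: 37.5·4.18·(T − 100) = 156.75(T − 100)
  water warms: 963·4.18·(T − 37) = 4025.3(T − 37)
4182.1 T = 84750 + 15675 + 148938 = 249363
T ≈ 59.63 °C, under the boiling point, so the assumption holds.

T_f ≈ 59.6 °C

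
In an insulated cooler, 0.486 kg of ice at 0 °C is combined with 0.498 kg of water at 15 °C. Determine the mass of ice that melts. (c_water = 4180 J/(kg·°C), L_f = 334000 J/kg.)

m_melted ≈ 0.0935 kg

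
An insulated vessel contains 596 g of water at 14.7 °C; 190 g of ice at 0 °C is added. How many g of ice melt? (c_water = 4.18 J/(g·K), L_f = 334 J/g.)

m_melted ≈ 110 g

Water can give up m c ΔT = 596×4.18×14.7 = 36622 J before reaching 0 °C.
To melt every bit of ice: 190×334 = 63460 J.
Since 36622 < 63460 J, not all the ice melts; equilibrium is at 0 °C.
m_melted×334 = 36622  ⇒  m_melted ≈ 109.6 g.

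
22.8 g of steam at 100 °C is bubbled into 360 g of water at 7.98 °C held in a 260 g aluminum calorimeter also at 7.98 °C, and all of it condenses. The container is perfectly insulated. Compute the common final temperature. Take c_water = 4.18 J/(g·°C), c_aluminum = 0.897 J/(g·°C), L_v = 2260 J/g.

T_f ≈ 40.9 °C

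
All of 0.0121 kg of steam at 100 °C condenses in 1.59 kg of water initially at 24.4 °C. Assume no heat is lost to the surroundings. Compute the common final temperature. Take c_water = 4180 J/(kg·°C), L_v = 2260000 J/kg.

Energy balance with sensible and latent terms:
condense steam: −0.0121×2260000 = −27346; condensate cools 100→T: 0.0121×4180×(T − 100) = 50.58(T − 100); water warms: 1.59×4180×(T − 24.4) = 6646.2(T − 24.4)
6696.8 T = 27346 + 5057.8 + 162167 = 194571
T ≈ 29.05 °C (< 100 °C, so full condensation is consistent).

T_f ≈ 29.1 °C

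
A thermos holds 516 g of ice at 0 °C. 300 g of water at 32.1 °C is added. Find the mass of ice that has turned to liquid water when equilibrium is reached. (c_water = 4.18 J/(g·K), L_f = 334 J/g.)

m_melted ≈ 121 g

Cooling the water to 0 °C releases 300·4.18·32.1 = 40253 J.
Fully melting the ice requires m_ice L_f = 516·334 = 172344 J.
Since 40253 < 172344 J, not all the ice melts; equilibrium is at 0 °C.
m_melt = 40253 / L_f = 120.5 g.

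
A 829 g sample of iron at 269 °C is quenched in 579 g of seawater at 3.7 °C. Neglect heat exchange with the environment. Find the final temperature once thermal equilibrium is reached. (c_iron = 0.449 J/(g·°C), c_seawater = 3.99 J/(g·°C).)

T_f ≈ 40.5 °C

Set heat shed by the hot body equal to heat absorbed by the cold body:
829·0.449·(269 − T) = 579·3.99·(T − 3.7)
372.22(269 − T) = 2310.2(T − 3.7)
2682.4 T = 108675  ⇒  T ≈ 40.51 °C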